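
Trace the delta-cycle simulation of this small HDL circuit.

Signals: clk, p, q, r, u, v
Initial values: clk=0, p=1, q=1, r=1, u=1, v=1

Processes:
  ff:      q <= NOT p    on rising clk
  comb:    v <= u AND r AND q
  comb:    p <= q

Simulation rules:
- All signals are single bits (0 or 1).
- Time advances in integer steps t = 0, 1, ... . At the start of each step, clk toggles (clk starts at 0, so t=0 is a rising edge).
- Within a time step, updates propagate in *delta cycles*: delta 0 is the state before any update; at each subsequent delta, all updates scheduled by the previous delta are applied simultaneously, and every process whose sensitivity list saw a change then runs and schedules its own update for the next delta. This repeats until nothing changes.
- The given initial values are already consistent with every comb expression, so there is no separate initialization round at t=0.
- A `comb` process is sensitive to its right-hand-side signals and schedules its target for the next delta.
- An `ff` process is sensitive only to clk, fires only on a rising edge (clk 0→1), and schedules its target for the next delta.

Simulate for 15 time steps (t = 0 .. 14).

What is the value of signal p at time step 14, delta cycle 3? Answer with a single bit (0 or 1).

1

t=0 Δ0: q=1 v=1 clk=0 p=1 u=1 r=1
  Δ1: clk:0→1
  Δ2: q:1→0
  Δ3: v:1→0, p:1→0
  (3Δ to stable)
t=1 Δ0: q=0 v=0 clk=1 p=0 u=1 r=1
  Δ1: clk:1→0
  (1Δ to stable)
t=2 Δ0: q=0 v=0 clk=0 p=0 u=1 r=1
  Δ1: clk:0→1
  Δ2: q:0→1
  Δ3: v:0→1, p:0→1
  (3Δ to stable)
t=3 Δ0: q=1 v=1 clk=1 p=1 u=1 r=1
  Δ1: clk:1→0
  (1Δ to stable)
t=4 Δ0: q=1 v=1 clk=0 p=1 u=1 r=1
  Δ1: clk:0→1
  Δ2: q:1→0
  Δ3: v:1→0, p:1→0
  (3Δ to stable)
t=5 Δ0: q=0 v=0 clk=1 p=0 u=1 r=1
  Δ1: clk:1→0
  (1Δ to stable)
t=6 Δ0: q=0 v=0 clk=0 p=0 u=1 r=1
  Δ1: clk:0→1
  Δ2: q:0→1
  Δ3: v:0→1, p:0→1
  (3Δ to stable)
t=7 Δ0: q=1 v=1 clk=1 p=1 u=1 r=1
  Δ1: clk:1→0
  (1Δ to stable)
t=8 Δ0: q=1 v=1 clk=0 p=1 u=1 r=1
  Δ1: clk:0→1
  Δ2: q:1→0
  Δ3: v:1→0, p:1→0
  (3Δ to stable)
t=9 Δ0: q=0 v=0 clk=1 p=0 u=1 r=1
  Δ1: clk:1→0
  (1Δ to stable)
t=10 Δ0: q=0 v=0 clk=0 p=0 u=1 r=1
  Δ1: clk:0→1
  Δ2: q:0→1
  Δ3: v:0→1, p:0→1
  (3Δ to stable)
t=11 Δ0: q=1 v=1 clk=1 p=1 u=1 r=1
  Δ1: clk:1→0
  (1Δ to stable)
t=12 Δ0: q=1 v=1 clk=0 p=1 u=1 r=1
  Δ1: clk:0→1
  Δ2: q:1→0
  Δ3: v:1→0, p:1→0
  (3Δ to stable)
t=13 Δ0: q=0 v=0 clk=1 p=0 u=1 r=1
  Δ1: clk:1→0
  (1Δ to stable)
t=14 Δ0: q=0 v=0 clk=0 p=0 u=1 r=1
  Δ1: clk:0→1
  Δ2: q:0→1
  Δ3: v:0→1, p:0→1
  (3Δ to stable)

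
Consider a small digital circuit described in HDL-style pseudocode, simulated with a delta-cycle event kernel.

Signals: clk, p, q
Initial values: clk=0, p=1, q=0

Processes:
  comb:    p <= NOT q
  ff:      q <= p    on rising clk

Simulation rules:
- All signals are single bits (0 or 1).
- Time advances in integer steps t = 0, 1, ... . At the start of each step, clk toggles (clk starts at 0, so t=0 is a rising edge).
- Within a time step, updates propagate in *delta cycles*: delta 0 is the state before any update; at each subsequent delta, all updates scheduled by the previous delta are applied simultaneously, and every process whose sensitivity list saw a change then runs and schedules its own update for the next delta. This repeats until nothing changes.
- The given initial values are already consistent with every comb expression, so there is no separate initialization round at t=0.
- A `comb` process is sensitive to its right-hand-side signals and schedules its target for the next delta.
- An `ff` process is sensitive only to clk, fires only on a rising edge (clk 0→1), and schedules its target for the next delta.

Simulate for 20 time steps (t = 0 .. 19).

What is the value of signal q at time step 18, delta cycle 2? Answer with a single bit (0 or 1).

t0.Δ0 q=0 p=1 clk=0
t0.Δ1 q=0 p=1 clk=1
t0.Δ2 q=1 p=1 clk=1
t0.Δ3 q=1 p=0 clk=1
t1.Δ0 q=1 p=0 clk=1
t1.Δ1 q=1 p=0 clk=0
t2.Δ0 q=1 p=0 clk=0
t2.Δ1 q=1 p=0 clk=1
t2.Δ2 q=0 p=0 clk=1
t2.Δ3 q=0 p=1 clk=1
t3.Δ0 q=0 p=1 clk=1
t3.Δ1 q=0 p=1 clk=0
t4.Δ0 q=0 p=1 clk=0
t4.Δ1 q=0 p=1 clk=1
t4.Δ2 q=1 p=1 clk=1
t4.Δ3 q=1 p=0 clk=1
t5.Δ0 q=1 p=0 clk=1
t5.Δ1 q=1 p=0 clk=0
t6.Δ0 q=1 p=0 clk=0
t6.Δ1 q=1 p=0 clk=1
t6.Δ2 q=0 p=0 clk=1
t6.Δ3 q=0 p=1 clk=1
t7.Δ0 q=0 p=1 clk=1
t7.Δ1 q=0 p=1 clk=0
t8.Δ0 q=0 p=1 clk=0
t8.Δ1 q=0 p=1 clk=1
t8.Δ2 q=1 p=1 clk=1
t8.Δ3 q=1 p=0 clk=1
t9.Δ0 q=1 p=0 clk=1
t9.Δ1 q=1 p=0 clk=0
t10.Δ0 q=1 p=0 clk=0
t10.Δ1 q=1 p=0 clk=1
t10.Δ2 q=0 p=0 clk=1
t10.Δ3 q=0 p=1 clk=1
t11.Δ0 q=0 p=1 clk=1
t11.Δ1 q=0 p=1 clk=0
t12.Δ0 q=0 p=1 clk=0
t12.Δ1 q=0 p=1 clk=1
t12.Δ2 q=1 p=1 clk=1
t12.Δ3 q=1 p=0 clk=1
t13.Δ0 q=1 p=0 clk=1
t13.Δ1 q=1 p=0 clk=0
t14.Δ0 q=1 p=0 clk=0
t14.Δ1 q=1 p=0 clk=1
t14.Δ2 q=0 p=0 clk=1
t14.Δ3 q=0 p=1 clk=1
t15.Δ0 q=0 p=1 clk=1
t15.Δ1 q=0 p=1 clk=0
t16.Δ0 q=0 p=1 clk=0
t16.Δ1 q=0 p=1 clk=1
t16.Δ2 q=1 p=1 clk=1
t16.Δ3 q=1 p=0 clk=1
t17.Δ0 q=1 p=0 clk=1
t17.Δ1 q=1 p=0 clk=0
t18.Δ0 q=1 p=0 clk=0
t18.Δ1 q=1 p=0 clk=1
t18.Δ2 q=0 p=0 clk=1
t18.Δ3 q=0 p=1 clk=1
t19.Δ0 q=0 p=1 clk=1
t19.Δ1 q=0 p=1 clk=0

0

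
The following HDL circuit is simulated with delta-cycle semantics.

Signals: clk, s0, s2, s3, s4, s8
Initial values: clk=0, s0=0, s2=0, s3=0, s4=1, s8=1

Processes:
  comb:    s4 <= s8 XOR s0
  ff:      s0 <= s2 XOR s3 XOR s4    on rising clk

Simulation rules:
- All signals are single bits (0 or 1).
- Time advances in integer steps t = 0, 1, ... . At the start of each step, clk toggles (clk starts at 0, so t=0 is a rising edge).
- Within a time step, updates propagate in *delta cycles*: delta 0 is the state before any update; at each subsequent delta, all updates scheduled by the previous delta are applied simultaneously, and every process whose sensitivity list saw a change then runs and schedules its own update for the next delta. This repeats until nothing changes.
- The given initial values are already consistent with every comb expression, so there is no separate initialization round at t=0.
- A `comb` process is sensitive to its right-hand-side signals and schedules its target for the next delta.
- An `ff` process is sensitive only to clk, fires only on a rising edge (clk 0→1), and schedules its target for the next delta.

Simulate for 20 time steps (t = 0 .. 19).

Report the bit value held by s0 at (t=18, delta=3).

0

t=0 Δ0: s2=0 s0=0 s3=0 s4=1 clk=0 s8=1
  Δ1: clk:0→1
  Δ2: s0:0→1
  Δ3: s4:1→0
  (3Δ to stable)
t=1 Δ0: s2=0 s0=1 s3=0 s4=0 clk=1 s8=1
  Δ1: clk:1→0
  (1Δ to stable)
t=2 Δ0: s2=0 s0=1 s3=0 s4=0 clk=0 s8=1
  Δ1: clk:0→1
  Δ2: s0:1→0
  Δ3: s4:0→1
  (3Δ to stable)
t=3 Δ0: s2=0 s0=0 s3=0 s4=1 clk=1 s8=1
  Δ1: clk:1→0
  (1Δ to stable)
t=4 Δ0: s2=0 s0=0 s3=0 s4=1 clk=0 s8=1
  Δ1: clk:0→1
  Δ2: s0:0→1
  Δ3: s4:1→0
  (3Δ to stable)
t=5 Δ0: s2=0 s0=1 s3=0 s4=0 clk=1 s8=1
  Δ1: clk:1→0
  (1Δ to stable)
t=6 Δ0: s2=0 s0=1 s3=0 s4=0 clk=0 s8=1
  Δ1: clk:0→1
  Δ2: s0:1→0
  Δ3: s4:0→1
  (3Δ to stable)
t=7 Δ0: s2=0 s0=0 s3=0 s4=1 clk=1 s8=1
  Δ1: clk:1→0
  (1Δ to stable)
t=8 Δ0: s2=0 s0=0 s3=0 s4=1 clk=0 s8=1
  Δ1: clk:0→1
  Δ2: s0:0→1
  Δ3: s4:1→0
  (3Δ to stable)
t=9 Δ0: s2=0 s0=1 s3=0 s4=0 clk=1 s8=1
  Δ1: clk:1→0
  (1Δ to stable)
t=10 Δ0: s2=0 s0=1 s3=0 s4=0 clk=0 s8=1
  Δ1: clk:0→1
  Δ2: s0:1→0
  Δ3: s4:0→1
  (3Δ to stable)
t=11 Δ0: s2=0 s0=0 s3=0 s4=1 clk=1 s8=1
  Δ1: clk:1→0
  (1Δ to stable)
t=12 Δ0: s2=0 s0=0 s3=0 s4=1 clk=0 s8=1
  Δ1: clk:0→1
  Δ2: s0:0→1
  Δ3: s4:1→0
  (3Δ to stable)
t=13 Δ0: s2=0 s0=1 s3=0 s4=0 clk=1 s8=1
  Δ1: clk:1→0
  (1Δ to stable)
t=14 Δ0: s2=0 s0=1 s3=0 s4=0 clk=0 s8=1
  Δ1: clk:0→1
  Δ2: s0:1→0
  Δ3: s4:0→1
  (3Δ to stable)
t=15 Δ0: s2=0 s0=0 s3=0 s4=1 clk=1 s8=1
  Δ1: clk:1→0
  (1Δ to stable)
t=16 Δ0: s2=0 s0=0 s3=0 s4=1 clk=0 s8=1
  Δ1: clk:0→1
  Δ2: s0:0→1
  Δ3: s4:1→0
  (3Δ to stable)
t=17 Δ0: s2=0 s0=1 s3=0 s4=0 clk=1 s8=1
  Δ1: clk:1→0
  (1Δ to stable)
t=18 Δ0: s2=0 s0=1 s3=0 s4=0 clk=0 s8=1
  Δ1: clk:0→1
  Δ2: s0:1→0
  Δ3: s4:0→1
  (3Δ to stable)
t=19 Δ0: s2=0 s0=0 s3=0 s4=1 clk=1 s8=1
  Δ1: clk:1→0
  (1Δ to stable)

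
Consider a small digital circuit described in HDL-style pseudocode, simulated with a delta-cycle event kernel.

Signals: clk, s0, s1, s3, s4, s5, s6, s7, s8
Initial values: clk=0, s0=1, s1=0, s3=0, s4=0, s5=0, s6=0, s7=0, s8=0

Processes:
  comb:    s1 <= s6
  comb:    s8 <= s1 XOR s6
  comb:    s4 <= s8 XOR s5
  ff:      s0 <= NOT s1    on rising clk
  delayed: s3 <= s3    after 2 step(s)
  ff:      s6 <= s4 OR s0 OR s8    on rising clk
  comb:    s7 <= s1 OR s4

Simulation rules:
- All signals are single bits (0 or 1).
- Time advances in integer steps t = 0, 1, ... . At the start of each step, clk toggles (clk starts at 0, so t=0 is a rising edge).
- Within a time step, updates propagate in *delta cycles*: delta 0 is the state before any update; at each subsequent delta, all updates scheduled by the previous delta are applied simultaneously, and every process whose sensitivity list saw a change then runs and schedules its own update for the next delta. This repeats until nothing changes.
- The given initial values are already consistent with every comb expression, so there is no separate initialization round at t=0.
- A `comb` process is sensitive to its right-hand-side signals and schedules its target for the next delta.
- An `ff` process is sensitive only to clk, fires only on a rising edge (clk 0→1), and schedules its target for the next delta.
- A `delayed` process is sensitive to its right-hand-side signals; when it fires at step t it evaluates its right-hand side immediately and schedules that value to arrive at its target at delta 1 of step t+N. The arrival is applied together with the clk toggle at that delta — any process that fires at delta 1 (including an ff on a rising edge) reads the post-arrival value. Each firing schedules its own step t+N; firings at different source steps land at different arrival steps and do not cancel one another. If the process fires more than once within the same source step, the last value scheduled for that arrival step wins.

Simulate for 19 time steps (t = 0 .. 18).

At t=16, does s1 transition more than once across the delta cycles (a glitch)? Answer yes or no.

no

t=0 Δ0: s4=0 clk=0 s6=0 s3=0 s7=0 s8=0 s0=1 s5=0 s1=0
  Δ1: clk:0→1
  Δ2: s6:0→1
  Δ3: s8:0→1, s1:0→1
  Δ4: s4:0→1, s7:0→1, s8:1→0
  Δ5: s4:1→0
  (5Δ to stable)
t=1 Δ0: s4=0 clk=1 s6=1 s3=0 s7=1 s8=0 s0=1 s5=0 s1=1
  Δ1: clk:1→0
  (1Δ to stable)
t=2 Δ0: s4=0 clk=0 s6=1 s3=0 s7=1 s8=0 s0=1 s5=0 s1=1
  Δ1: clk:0→1
  Δ2: s0:1→0
  (2Δ to stable)
t=3 Δ0: s4=0 clk=1 s6=1 s3=0 s7=1 s8=0 s0=0 s5=0 s1=1
  Δ1: clk:1→0
  (1Δ to stable)
t=4 Δ0: s4=0 clk=0 s6=1 s3=0 s7=1 s8=0 s0=0 s5=0 s1=1
  Δ1: clk:0→1
  Δ2: s6:1→0
  Δ3: s8:0→1, s1:1→0
  Δ4: s4:0→1, s7:1→0, s8:1→0
  Δ5: s4:1→0, s7:0→1
  Δ6: s7:1→0
  (6Δ to stable)
t=5 Δ0: s4=0 clk=1 s6=0 s3=0 s7=0 s8=0 s0=0 s5=0 s1=0
  Δ1: clk:1→0
  (1Δ to stable)
t=6 Δ0: s4=0 clk=0 s6=0 s3=0 s7=0 s8=0 s0=0 s5=0 s1=0
  Δ1: clk:0→1
  Δ2: s0:0→1
  (2Δ to stable)
t=7 Δ0: s4=0 clk=1 s6=0 s3=0 s7=0 s8=0 s0=1 s5=0 s1=0
  Δ1: clk:1→0
  (1Δ to stable)
t=8 Δ0: s4=0 clk=0 s6=0 s3=0 s7=0 s8=0 s0=1 s5=0 s1=0
  Δ1: clk:0→1
  Δ2: s6:0→1
  Δ3: s8:0→1, s1:0→1
  Δ4: s4:0→1, s7:0→1, s8:1→0
  Δ5: s4:1→0
  (5Δ to stable)
t=9 Δ0: s4=0 clk=1 s6=1 s3=0 s7=1 s8=0 s0=1 s5=0 s1=1
  Δ1: clk:1→0
  (1Δ to stable)
t=10 Δ0: s4=0 clk=0 s6=1 s3=0 s7=1 s8=0 s0=1 s5=0 s1=1
  Δ1: clk:0→1
  Δ2: s0:1→0
  (2Δ to stable)
t=11 Δ0: s4=0 clk=1 s6=1 s3=0 s7=1 s8=0 s0=0 s5=0 s1=1
  Δ1: clk:1→0
  (1Δ to stable)
t=12 Δ0: s4=0 clk=0 s6=1 s3=0 s7=1 s8=0 s0=0 s5=0 s1=1
  Δ1: clk:0→1
  Δ2: s6:1→0
  Δ3: s8:0→1, s1:1→0
  Δ4: s4:0→1, s7:1→0, s8:1→0
  Δ5: s4:1→0, s7:0→1
  Δ6: s7:1→0
  (6Δ to stable)
t=13 Δ0: s4=0 clk=1 s6=0 s3=0 s7=0 s8=0 s0=0 s5=0 s1=0
  Δ1: clk:1→0
  (1Δ to stable)
t=14 Δ0: s4=0 clk=0 s6=0 s3=0 s7=0 s8=0 s0=0 s5=0 s1=0
  Δ1: clk:0→1
  Δ2: s0:0→1
  (2Δ to stable)
t=15 Δ0: s4=0 clk=1 s6=0 s3=0 s7=0 s8=0 s0=1 s5=0 s1=0
  Δ1: clk:1→0
  (1Δ to stable)
t=16 Δ0: s4=0 clk=0 s6=0 s3=0 s7=0 s8=0 s0=1 s5=0 s1=0
  Δ1: clk:0→1
  Δ2: s6:0→1
  Δ3: s8:0→1, s1:0→1
  Δ4: s4:0→1, s7:0→1, s8:1→0
  Δ5: s4:1→0
  (5Δ to stable)
t=17 Δ0: s4=0 clk=1 s6=1 s3=0 s7=1 s8=0 s0=1 s5=0 s1=1
  Δ1: clk:1→0
  (1Δ to stable)
t=18 Δ0: s4=0 clk=0 s6=1 s3=0 s7=1 s8=0 s0=1 s5=0 s1=1
  Δ1: clk:0→1
  Δ2: s0:1→0
  (2Δ to stable)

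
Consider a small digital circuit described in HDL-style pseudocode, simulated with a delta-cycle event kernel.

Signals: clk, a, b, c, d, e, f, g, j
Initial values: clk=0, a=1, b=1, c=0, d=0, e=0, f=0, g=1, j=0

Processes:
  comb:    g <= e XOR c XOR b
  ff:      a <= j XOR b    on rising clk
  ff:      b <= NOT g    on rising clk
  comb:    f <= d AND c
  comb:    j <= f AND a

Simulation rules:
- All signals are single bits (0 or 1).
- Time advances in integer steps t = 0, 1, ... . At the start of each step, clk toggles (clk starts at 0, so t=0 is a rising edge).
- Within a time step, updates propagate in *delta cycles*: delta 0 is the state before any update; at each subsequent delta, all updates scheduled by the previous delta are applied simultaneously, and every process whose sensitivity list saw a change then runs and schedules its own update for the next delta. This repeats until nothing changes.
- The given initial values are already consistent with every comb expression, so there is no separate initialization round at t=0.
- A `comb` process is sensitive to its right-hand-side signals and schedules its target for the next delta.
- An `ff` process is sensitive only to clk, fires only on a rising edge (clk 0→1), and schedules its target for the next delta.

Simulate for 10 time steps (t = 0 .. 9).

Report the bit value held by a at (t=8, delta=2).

[bits: e,a,clk,g,d,f,c,j,b]
t=0: Δ0=010100001 Δ1=011100001 Δ2=011100000 Δ3=011000000 | 3Δ
t=1: Δ0=011000000 Δ1=010000000 | 1Δ
t=2: Δ0=010000000 Δ1=011000000 Δ2=001000001 Δ3=001100001 | 3Δ
t=3: Δ0=001100001 Δ1=000100001 | 1Δ
t=4: Δ0=000100001 Δ1=001100001 Δ2=011100000 Δ3=011000000 | 3Δ
t=5: Δ0=011000000 Δ1=010000000 | 1Δ
t=6: Δ0=010000000 Δ1=011000000 Δ2=001000001 Δ3=001100001 | 3Δ
t=7: Δ0=001100001 Δ1=000100001 | 1Δ
t=8: Δ0=000100001 Δ1=001100001 Δ2=011100000 Δ3=011000000 | 3Δ
t=9: Δ0=011000000 Δ1=010000000 | 1Δ

1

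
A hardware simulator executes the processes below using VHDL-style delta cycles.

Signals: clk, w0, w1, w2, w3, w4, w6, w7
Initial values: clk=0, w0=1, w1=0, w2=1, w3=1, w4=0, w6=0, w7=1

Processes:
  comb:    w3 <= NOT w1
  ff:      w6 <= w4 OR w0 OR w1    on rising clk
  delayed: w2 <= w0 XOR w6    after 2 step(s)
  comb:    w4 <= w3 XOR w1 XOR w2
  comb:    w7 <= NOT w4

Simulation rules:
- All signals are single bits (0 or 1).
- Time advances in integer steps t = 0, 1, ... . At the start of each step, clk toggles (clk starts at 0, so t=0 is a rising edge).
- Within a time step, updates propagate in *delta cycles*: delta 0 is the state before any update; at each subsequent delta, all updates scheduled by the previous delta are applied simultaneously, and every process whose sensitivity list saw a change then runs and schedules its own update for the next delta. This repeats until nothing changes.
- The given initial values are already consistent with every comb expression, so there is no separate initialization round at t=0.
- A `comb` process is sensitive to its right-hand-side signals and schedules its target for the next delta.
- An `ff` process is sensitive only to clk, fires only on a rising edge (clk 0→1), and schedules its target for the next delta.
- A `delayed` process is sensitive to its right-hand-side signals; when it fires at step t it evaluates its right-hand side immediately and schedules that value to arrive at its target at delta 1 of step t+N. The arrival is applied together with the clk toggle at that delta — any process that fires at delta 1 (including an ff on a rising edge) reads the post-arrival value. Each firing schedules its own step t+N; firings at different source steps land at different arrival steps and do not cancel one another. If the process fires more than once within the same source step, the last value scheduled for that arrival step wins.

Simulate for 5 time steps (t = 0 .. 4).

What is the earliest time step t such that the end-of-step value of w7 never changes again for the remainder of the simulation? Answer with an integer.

t=0 Δ0: w3=1 w2=1 w1=0 w4=0 w6=0 w7=1 clk=0 w0=1
  Δ1: clk:0→1
  Δ2: w6:0→1
  (2Δ to stable)
t=1 Δ0: w3=1 w2=1 w1=0 w4=0 w6=1 w7=1 clk=1 w0=1
  Δ1: clk:1→0
  (1Δ to stable)
t=2 Δ0: w3=1 w2=1 w1=0 w4=0 w6=1 w7=1 clk=0 w0=1
  Δ1: w2:1→0, clk:0→1
  Δ2: w4:0→1
  Δ3: w7:1→0
  (3Δ to stable)
t=3 Δ0: w3=1 w2=0 w1=0 w4=1 w6=1 w7=0 clk=1 w0=1
  Δ1: clk:1→0
  (1Δ to stable)
t=4 Δ0: w3=1 w2=0 w1=0 w4=1 w6=1 w7=0 clk=0 w0=1
  Δ1: clk:0→1
  (1Δ to stable)

2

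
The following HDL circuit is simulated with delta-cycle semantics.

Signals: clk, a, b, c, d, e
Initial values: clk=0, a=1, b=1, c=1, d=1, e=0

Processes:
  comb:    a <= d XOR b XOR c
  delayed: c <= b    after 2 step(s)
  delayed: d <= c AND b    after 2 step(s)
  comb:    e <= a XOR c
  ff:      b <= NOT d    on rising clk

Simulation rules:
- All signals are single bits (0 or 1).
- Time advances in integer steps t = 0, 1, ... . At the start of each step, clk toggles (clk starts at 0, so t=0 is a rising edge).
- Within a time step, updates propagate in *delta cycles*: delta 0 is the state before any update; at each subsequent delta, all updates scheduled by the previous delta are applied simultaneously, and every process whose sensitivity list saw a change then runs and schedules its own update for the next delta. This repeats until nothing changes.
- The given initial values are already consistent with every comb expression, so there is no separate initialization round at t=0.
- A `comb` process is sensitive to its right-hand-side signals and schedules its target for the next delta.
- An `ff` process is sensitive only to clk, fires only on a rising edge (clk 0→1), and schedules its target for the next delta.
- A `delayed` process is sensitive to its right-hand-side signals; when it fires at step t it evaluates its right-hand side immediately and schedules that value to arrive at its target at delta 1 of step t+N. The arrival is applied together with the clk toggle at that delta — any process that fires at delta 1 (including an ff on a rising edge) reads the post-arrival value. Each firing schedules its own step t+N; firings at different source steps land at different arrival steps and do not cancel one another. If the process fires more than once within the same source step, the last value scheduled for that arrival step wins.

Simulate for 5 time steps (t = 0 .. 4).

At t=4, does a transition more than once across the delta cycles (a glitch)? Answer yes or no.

[bits: b,d,a,clk,c,e]
t=0: Δ0=111010 Δ1=111110 Δ2=011110 Δ3=010110 Δ4=010111 | 4Δ
t=1: Δ0=010111 Δ1=010011 | 1Δ
t=2: Δ0=010011 Δ1=000101 Δ2=100100 Δ3=101100 Δ4=101101 | 4Δ
t=3: Δ0=101101 Δ1=101001 | 1Δ
t=4: Δ0=101001 Δ1=101111 Δ2=100110 Δ3=100111 | 3Δ

no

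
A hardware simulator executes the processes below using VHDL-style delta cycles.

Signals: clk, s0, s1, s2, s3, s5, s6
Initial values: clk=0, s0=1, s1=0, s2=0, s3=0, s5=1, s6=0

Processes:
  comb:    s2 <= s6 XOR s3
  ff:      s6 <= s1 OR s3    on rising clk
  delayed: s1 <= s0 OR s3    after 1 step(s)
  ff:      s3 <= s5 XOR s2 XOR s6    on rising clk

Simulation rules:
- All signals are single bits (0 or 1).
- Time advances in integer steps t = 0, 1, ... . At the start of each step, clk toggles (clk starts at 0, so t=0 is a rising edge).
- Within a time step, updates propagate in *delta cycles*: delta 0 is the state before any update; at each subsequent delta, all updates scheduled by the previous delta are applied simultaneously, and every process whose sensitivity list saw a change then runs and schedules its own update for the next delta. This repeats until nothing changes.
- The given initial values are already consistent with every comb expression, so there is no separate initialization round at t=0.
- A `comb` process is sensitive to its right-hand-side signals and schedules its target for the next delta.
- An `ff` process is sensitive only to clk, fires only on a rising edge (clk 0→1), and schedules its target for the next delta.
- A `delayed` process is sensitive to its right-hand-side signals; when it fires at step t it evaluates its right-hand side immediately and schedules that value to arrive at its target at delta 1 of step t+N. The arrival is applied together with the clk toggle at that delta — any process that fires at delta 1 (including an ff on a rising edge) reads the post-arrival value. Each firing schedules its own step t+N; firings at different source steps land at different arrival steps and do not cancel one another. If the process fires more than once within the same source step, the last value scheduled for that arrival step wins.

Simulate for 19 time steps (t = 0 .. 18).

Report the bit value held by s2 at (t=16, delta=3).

t=0 Δ0: clk=0 s1=0 s6=0 s2=0 s0=1 s3=0 s5=1
  Δ1: clk:0→1
  Δ2: s3:0→1
  Δ3: s2:0→1
  (3Δ to stable)
t=1 Δ0: clk=1 s1=0 s6=0 s2=1 s0=1 s3=1 s5=1
  Δ1: clk:1→0, s1:0→1
  (1Δ to stable)
t=2 Δ0: clk=0 s1=1 s6=0 s2=1 s0=1 s3=1 s5=1
  Δ1: clk:0→1
  Δ2: s6:0→1, s3:1→0
  (2Δ to stable)
t=3 Δ0: clk=1 s1=1 s6=1 s2=1 s0=1 s3=0 s5=1
  Δ1: clk:1→0
  (1Δ to stable)
t=4 Δ0: clk=0 s1=1 s6=1 s2=1 s0=1 s3=0 s5=1
  Δ1: clk:0→1
  Δ2: s3:0→1
  Δ3: s2:1→0
  (3Δ to stable)
t=5 Δ0: clk=1 s1=1 s6=1 s2=0 s0=1 s3=1 s5=1
  Δ1: clk:1→0
  (1Δ to stable)
t=6 Δ0: clk=0 s1=1 s6=1 s2=0 s0=1 s3=1 s5=1
  Δ1: clk:0→1
  Δ2: s3:1→0
  Δ3: s2:0→1
  (3Δ to stable)
t=7 Δ0: clk=1 s1=1 s6=1 s2=1 s0=1 s3=0 s5=1
  Δ1: clk:1→0
  (1Δ to stable)
t=8 Δ0: clk=0 s1=1 s6=1 s2=1 s0=1 s3=0 s5=1
  Δ1: clk:0→1
  Δ2: s3:0→1
  Δ3: s2:1→0
  (3Δ to stable)
t=9 Δ0: clk=1 s1=1 s6=1 s2=0 s0=1 s3=1 s5=1
  Δ1: clk:1→0
  (1Δ to stable)
t=10 Δ0: clk=0 s1=1 s6=1 s2=0 s0=1 s3=1 s5=1
  Δ1: clk:0→1
  Δ2: s3:1→0
  Δ3: s2:0→1
  (3Δ to stable)
t=11 Δ0: clk=1 s1=1 s6=1 s2=1 s0=1 s3=0 s5=1
  Δ1: clk:1→0
  (1Δ to stable)
t=12 Δ0: clk=0 s1=1 s6=1 s2=1 s0=1 s3=0 s5=1
  Δ1: clk:0→1
  Δ2: s3:0→1
  Δ3: s2:1→0
  (3Δ to stable)
t=13 Δ0: clk=1 s1=1 s6=1 s2=0 s0=1 s3=1 s5=1
  Δ1: clk:1→0
  (1Δ to stable)
t=14 Δ0: clk=0 s1=1 s6=1 s2=0 s0=1 s3=1 s5=1
  Δ1: clk:0→1
  Δ2: s3:1→0
  Δ3: s2:0→1
  (3Δ to stable)
t=15 Δ0: clk=1 s1=1 s6=1 s2=1 s0=1 s3=0 s5=1
  Δ1: clk:1→0
  (1Δ to stable)
t=16 Δ0: clk=0 s1=1 s6=1 s2=1 s0=1 s3=0 s5=1
  Δ1: clk:0→1
  Δ2: s3:0→1
  Δ3: s2:1→0
  (3Δ to stable)
t=17 Δ0: clk=1 s1=1 s6=1 s2=0 s0=1 s3=1 s5=1
  Δ1: clk:1→0
  (1Δ to stable)
t=18 Δ0: clk=0 s1=1 s6=1 s2=0 s0=1 s3=1 s5=1
  Δ1: clk:0→1
  Δ2: s3:1→0
  Δ3: s2:0→1
  (3Δ to stable)

0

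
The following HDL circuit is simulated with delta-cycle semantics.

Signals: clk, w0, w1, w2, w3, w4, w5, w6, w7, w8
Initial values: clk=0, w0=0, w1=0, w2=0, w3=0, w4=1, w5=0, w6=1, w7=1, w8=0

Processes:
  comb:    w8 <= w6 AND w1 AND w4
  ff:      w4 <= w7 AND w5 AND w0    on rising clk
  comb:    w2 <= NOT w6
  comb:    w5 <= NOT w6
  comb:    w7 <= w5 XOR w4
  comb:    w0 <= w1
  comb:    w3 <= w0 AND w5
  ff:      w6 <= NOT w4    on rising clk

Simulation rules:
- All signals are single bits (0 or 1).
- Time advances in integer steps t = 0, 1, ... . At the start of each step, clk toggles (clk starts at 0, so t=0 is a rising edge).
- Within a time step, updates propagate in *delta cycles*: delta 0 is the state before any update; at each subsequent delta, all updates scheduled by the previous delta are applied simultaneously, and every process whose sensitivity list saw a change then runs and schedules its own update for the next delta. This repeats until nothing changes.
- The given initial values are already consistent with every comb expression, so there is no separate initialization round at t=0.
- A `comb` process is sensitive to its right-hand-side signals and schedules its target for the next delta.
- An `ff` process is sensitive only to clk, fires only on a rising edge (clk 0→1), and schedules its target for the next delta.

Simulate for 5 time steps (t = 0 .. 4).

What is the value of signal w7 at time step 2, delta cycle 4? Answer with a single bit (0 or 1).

t=0 Δ0: w7=1 w4=1 w2=0 w1=0 w8=0 clk=0 w6=1 w3=0 w5=0 w0=0
  Δ1: clk:0→1
  Δ2: w4:1→0, w6:1→0
  Δ3: w7:1→0, w2:0→1, w5:0→1
  Δ4: w7:0→1
  (4Δ to stable)
t=1 Δ0: w7=1 w4=0 w2=1 w1=0 w8=0 clk=1 w6=0 w3=0 w5=1 w0=0
  Δ1: clk:1→0
  (1Δ to stable)
t=2 Δ0: w7=1 w4=0 w2=1 w1=0 w8=0 clk=0 w6=0 w3=0 w5=1 w0=0
  Δ1: clk:0→1
  Δ2: w6:0→1
  Δ3: w2:1→0, w5:1→0
  Δ4: w7:1→0
  (4Δ to stable)
t=3 Δ0: w7=0 w4=0 w2=0 w1=0 w8=0 clk=1 w6=1 w3=0 w5=0 w0=0
  Δ1: clk:1→0
  (1Δ to stable)
t=4 Δ0: w7=0 w4=0 w2=0 w1=0 w8=0 clk=0 w6=1 w3=0 w5=0 w0=0
  Δ1: clk:0→1
  (1Δ to stable)

0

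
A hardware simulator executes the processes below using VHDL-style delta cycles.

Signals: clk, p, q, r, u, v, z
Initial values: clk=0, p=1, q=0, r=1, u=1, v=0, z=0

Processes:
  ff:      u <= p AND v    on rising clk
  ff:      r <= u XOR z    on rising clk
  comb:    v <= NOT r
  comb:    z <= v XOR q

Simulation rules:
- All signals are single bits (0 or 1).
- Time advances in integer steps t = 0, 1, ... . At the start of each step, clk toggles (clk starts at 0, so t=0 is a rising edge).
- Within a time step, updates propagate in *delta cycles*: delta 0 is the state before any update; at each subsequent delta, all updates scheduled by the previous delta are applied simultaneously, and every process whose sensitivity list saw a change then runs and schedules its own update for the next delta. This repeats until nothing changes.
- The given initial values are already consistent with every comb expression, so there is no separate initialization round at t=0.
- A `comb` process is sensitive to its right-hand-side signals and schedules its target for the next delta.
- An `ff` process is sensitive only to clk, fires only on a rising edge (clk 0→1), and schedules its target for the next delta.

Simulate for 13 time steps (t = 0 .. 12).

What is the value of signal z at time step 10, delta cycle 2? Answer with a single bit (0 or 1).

[bits: r,p,q,v,clk,z,u]
t=0: Δ0=1100001 Δ1=1100101 Δ2=1100100 | 2Δ
t=1: Δ0=1100100 Δ1=1100000 | 1Δ
t=2: Δ0=1100000 Δ1=1100100 Δ2=0100100 Δ3=0101100 Δ4=0101110 | 4Δ
t=3: Δ0=0101110 Δ1=0101010 | 1Δ
t=4: Δ0=0101010 Δ1=0101110 Δ2=1101111 Δ3=1100111 Δ4=1100101 | 4Δ
t=5: Δ0=1100101 Δ1=1100001 | 1Δ
t=6: Δ0=1100001 Δ1=1100101 Δ2=1100100 | 2Δ
t=7: Δ0=1100100 Δ1=1100000 | 1Δ
t=8: Δ0=1100000 Δ1=1100100 Δ2=0100100 Δ3=0101100 Δ4=0101110 | 4Δ
t=9: Δ0=0101110 Δ1=0101010 | 1Δ
t=10: Δ0=0101010 Δ1=0101110 Δ2=1101111 Δ3=1100111 Δ4=1100101 | 4Δ
t=11: Δ0=1100101 Δ1=1100001 | 1Δ
t=12: Δ0=1100001 Δ1=1100101 Δ2=1100100 | 2Δ

1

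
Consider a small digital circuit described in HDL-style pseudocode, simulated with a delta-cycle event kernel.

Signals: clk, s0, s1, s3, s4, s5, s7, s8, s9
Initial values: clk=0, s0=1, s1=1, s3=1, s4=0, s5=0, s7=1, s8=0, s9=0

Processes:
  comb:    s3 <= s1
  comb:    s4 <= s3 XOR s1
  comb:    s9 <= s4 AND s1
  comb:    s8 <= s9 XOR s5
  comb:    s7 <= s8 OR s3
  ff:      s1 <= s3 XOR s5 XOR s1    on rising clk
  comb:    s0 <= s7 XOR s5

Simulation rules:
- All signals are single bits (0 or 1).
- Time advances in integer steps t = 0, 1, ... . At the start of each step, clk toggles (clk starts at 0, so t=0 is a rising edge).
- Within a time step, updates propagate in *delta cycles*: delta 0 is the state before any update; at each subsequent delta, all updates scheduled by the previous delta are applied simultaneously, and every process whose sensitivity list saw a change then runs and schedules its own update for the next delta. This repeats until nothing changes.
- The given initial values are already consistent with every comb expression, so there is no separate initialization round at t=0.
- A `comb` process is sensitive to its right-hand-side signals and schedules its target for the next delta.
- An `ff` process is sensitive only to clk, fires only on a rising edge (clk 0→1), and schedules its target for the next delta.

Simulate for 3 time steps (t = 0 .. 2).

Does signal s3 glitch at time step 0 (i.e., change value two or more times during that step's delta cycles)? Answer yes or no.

t0.Δ0 s9=0 s3=1 s5=0 s0=1 s8=0 clk=0 s4=0 s1=1 s7=1
t0.Δ1 s9=0 s3=1 s5=0 s0=1 s8=0 clk=1 s4=0 s1=1 s7=1
t0.Δ2 s9=0 s3=1 s5=0 s0=1 s8=0 clk=1 s4=0 s1=0 s7=1
t0.Δ3 s9=0 s3=0 s5=0 s0=1 s8=0 clk=1 s4=1 s1=0 s7=1
t0.Δ4 s9=0 s3=0 s5=0 s0=1 s8=0 clk=1 s4=0 s1=0 s7=0
t0.Δ5 s9=0 s3=0 s5=0 s0=0 s8=0 clk=1 s4=0 s1=0 s7=0
t1.Δ0 s9=0 s3=0 s5=0 s0=0 s8=0 clk=1 s4=0 s1=0 s7=0
t1.Δ1 s9=0 s3=0 s5=0 s0=0 s8=0 clk=0 s4=0 s1=0 s7=0
t2.Δ0 s9=0 s3=0 s5=0 s0=0 s8=0 clk=0 s4=0 s1=0 s7=0
t2.Δ1 s9=0 s3=0 s5=0 s0=0 s8=0 clk=1 s4=0 s1=0 s7=0

no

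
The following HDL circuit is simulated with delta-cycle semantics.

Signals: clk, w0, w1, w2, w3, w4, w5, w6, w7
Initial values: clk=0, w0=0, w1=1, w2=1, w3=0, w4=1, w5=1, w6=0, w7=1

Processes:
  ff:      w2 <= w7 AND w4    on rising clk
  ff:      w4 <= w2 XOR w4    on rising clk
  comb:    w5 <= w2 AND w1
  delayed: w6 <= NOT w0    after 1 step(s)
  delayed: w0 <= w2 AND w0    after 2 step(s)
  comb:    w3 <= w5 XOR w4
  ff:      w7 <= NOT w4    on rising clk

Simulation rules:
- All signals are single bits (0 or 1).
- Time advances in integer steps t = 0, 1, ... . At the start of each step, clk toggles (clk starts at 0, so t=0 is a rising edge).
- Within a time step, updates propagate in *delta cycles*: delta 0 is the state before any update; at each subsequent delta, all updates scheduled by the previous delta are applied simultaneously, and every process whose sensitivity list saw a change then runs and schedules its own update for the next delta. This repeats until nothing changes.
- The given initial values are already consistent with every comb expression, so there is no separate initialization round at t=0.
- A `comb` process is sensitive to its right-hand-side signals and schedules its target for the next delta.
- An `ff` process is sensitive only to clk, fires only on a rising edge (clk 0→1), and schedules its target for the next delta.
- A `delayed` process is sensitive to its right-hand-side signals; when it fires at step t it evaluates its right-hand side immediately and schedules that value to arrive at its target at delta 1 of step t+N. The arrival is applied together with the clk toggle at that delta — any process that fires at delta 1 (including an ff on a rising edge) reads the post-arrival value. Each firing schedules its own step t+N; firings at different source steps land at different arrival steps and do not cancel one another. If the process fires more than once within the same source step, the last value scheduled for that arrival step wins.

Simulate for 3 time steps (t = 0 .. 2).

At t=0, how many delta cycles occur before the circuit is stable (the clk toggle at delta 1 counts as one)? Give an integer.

[bits: w0,clk,w2,w6,w5,w7,w3,w1,w4]
t=0: Δ0=001011011 Δ1=011011011 Δ2=011010010 Δ3=011010110 | 3Δ
t=1: Δ0=011010110 Δ1=001010110 | 1Δ
t=2: Δ0=001010110 Δ1=011010110 Δ2=010011111 Δ3=010001011 Δ4=010001111 | 4Δ

3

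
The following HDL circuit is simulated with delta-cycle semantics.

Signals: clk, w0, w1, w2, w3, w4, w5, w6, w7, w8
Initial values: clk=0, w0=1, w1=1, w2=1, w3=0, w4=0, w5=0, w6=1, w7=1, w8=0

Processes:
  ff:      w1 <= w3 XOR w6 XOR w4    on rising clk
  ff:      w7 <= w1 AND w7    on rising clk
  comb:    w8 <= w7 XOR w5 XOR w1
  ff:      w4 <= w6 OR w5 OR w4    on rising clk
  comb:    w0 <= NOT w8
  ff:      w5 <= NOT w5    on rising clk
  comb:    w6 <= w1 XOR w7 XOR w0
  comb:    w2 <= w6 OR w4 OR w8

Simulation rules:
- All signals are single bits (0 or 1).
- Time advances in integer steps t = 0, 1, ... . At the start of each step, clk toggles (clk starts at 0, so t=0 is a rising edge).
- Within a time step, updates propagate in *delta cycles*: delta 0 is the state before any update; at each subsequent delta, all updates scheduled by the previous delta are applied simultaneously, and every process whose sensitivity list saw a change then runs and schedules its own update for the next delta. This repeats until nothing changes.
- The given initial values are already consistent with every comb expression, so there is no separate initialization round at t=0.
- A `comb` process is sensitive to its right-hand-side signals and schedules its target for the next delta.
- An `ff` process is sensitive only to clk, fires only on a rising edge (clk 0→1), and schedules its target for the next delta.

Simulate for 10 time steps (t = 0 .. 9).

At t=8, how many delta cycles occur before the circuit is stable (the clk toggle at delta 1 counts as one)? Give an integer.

3

[bits: w8,w4,clk,w1,w2,w6,w7,w3,w5,w0]
t=0: Δ0=0001111001 Δ1=0011111001 Δ2=0111111011 Δ3=1111111011 Δ4=1111111010 Δ5=1111101010 | 5Δ
t=1: Δ0=1111101010 Δ1=1101101010 | 1Δ
t=2: Δ0=1101101010 Δ1=1111101010 Δ2=1111101000 Δ3=0111101000 Δ4=0111101001 Δ5=0111111001 | 5Δ
t=3: Δ0=0111111001 Δ1=0101111001 | 1Δ
t=4: Δ0=0101111001 Δ1=0111111001 Δ2=0110111011 Δ3=0110101011 | 3Δ
t=5: Δ0=0110101011 Δ1=0100101011 | 1Δ
t=6: Δ0=0100101011 Δ1=0110101011 Δ2=0111100001 Δ3=1111100001 Δ4=1111100000 Δ5=1111110000 | 5Δ
t=7: Δ0=1111110000 Δ1=1101110000 | 1Δ
t=8: Δ0=1101110000 Δ1=1111110000 Δ2=1110110010 Δ3=1110100010 | 3Δ
t=9: Δ0=1110100010 Δ1=1100100010 | 1Δ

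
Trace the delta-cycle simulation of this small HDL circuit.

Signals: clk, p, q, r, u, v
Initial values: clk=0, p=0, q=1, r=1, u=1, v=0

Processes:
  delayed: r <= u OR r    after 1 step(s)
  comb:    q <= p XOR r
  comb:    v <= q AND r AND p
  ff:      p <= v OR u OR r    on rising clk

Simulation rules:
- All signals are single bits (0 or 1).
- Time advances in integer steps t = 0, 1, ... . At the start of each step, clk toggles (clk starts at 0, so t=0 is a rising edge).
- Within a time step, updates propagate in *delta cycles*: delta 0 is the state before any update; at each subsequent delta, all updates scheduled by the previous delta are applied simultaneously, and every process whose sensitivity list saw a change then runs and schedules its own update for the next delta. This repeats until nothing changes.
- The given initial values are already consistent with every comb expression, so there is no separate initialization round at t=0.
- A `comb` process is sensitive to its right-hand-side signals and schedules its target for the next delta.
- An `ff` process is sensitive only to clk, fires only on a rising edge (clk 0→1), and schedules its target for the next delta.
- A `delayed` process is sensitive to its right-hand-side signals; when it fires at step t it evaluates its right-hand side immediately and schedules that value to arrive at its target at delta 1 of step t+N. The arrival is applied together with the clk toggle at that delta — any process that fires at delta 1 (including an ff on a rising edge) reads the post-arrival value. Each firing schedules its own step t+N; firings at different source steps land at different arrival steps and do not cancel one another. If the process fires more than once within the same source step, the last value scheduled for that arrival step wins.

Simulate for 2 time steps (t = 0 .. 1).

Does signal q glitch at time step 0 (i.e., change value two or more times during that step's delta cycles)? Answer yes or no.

no

t0.Δ0 v=0 p=0 clk=0 q=1 r=1 u=1
t0.Δ1 v=0 p=0 clk=1 q=1 r=1 u=1
t0.Δ2 v=0 p=1 clk=1 q=1 r=1 u=1
t0.Δ3 v=1 p=1 clk=1 q=0 r=1 u=1
t0.Δ4 v=0 p=1 clk=1 q=0 r=1 u=1
t1.Δ0 v=0 p=1 clk=1 q=0 r=1 u=1
t1.Δ1 v=0 p=1 clk=0 q=0 r=1 u=1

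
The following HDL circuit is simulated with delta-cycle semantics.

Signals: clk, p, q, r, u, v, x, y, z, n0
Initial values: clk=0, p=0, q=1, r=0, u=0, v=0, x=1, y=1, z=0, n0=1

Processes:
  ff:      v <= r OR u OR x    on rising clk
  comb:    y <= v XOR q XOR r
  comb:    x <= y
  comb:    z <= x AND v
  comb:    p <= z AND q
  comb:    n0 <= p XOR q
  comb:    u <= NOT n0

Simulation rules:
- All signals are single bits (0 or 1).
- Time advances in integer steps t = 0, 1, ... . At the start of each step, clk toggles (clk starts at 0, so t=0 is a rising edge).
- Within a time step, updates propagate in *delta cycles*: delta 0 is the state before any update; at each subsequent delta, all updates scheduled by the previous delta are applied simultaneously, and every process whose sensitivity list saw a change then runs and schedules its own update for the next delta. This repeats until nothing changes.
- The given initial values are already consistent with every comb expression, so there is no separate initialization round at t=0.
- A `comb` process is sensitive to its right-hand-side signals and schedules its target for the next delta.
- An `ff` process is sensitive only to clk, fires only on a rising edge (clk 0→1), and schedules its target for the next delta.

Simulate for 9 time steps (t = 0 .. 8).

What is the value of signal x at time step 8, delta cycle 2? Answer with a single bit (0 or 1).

1

t0.Δ0 r=0 n0=1 y=1 v=0 clk=0 p=0 z=0 q=1 x=1 u=0
t0.Δ1 r=0 n0=1 y=1 v=0 clk=1 p=0 z=0 q=1 x=1 u=0
t0.Δ2 r=0 n0=1 y=1 v=1 clk=1 p=0 z=0 q=1 x=1 u=0
t0.Δ3 r=0 n0=1 y=0 v=1 clk=1 p=0 z=1 q=1 x=1 u=0
t0.Δ4 r=0 n0=1 y=0 v=1 clk=1 p=1 z=1 q=1 x=0 u=0
t0.Δ5 r=0 n0=0 y=0 v=1 clk=1 p=1 z=0 q=1 x=0 u=0
t0.Δ6 r=0 n0=0 y=0 v=1 clk=1 p=0 z=0 q=1 x=0 u=1
t0.Δ7 r=0 n0=1 y=0 v=1 clk=1 p=0 z=0 q=1 x=0 u=1
t0.Δ8 r=0 n0=1 y=0 v=1 clk=1 p=0 z=0 q=1 x=0 u=0
t1.Δ0 r=0 n0=1 y=0 v=1 clk=1 p=0 z=0 q=1 x=0 u=0
t1.Δ1 r=0 n0=1 y=0 v=1 clk=0 p=0 z=0 q=1 x=0 u=0
t2.Δ0 r=0 n0=1 y=0 v=1 clk=0 p=0 z=0 q=1 x=0 u=0
t2.Δ1 r=0 n0=1 y=0 v=1 clk=1 p=0 z=0 q=1 x=0 u=0
t2.Δ2 r=0 n0=1 y=0 v=0 clk=1 p=0 z=0 q=1 x=0 u=0
t2.Δ3 r=0 n0=1 y=1 v=0 clk=1 p=0 z=0 q=1 x=0 u=0
t2.Δ4 r=0 n0=1 y=1 v=0 clk=1 p=0 z=0 q=1 x=1 u=0
t3.Δ0 r=0 n0=1 y=1 v=0 clk=1 p=0 z=0 q=1 x=1 u=0
t3.Δ1 r=0 n0=1 y=1 v=0 clk=0 p=0 z=0 q=1 x=1 u=0
t4.Δ0 r=0 n0=1 y=1 v=0 clk=0 p=0 z=0 q=1 x=1 u=0
t4.Δ1 r=0 n0=1 y=1 v=0 clk=1 p=0 z=0 q=1 x=1 u=0
t4.Δ2 r=0 n0=1 y=1 v=1 clk=1 p=0 z=0 q=1 x=1 u=0
t4.Δ3 r=0 n0=1 y=0 v=1 clk=1 p=0 z=1 q=1 x=1 u=0
t4.Δ4 r=0 n0=1 y=0 v=1 clk=1 p=1 z=1 q=1 x=0 u=0
t4.Δ5 r=0 n0=0 y=0 v=1 clk=1 p=1 z=0 q=1 x=0 u=0
t4.Δ6 r=0 n0=0 y=0 v=1 clk=1 p=0 z=0 q=1 x=0 u=1
t4.Δ7 r=0 n0=1 y=0 v=1 clk=1 p=0 z=0 q=1 x=0 u=1
t4.Δ8 r=0 n0=1 y=0 v=1 clk=1 p=0 z=0 q=1 x=0 u=0
t5.Δ0 r=0 n0=1 y=0 v=1 clk=1 p=0 z=0 q=1 x=0 u=0
t5.Δ1 r=0 n0=1 y=0 v=1 clk=0 p=0 z=0 q=1 x=0 u=0
t6.Δ0 r=0 n0=1 y=0 v=1 clk=0 p=0 z=0 q=1 x=0 u=0
t6.Δ1 r=0 n0=1 y=0 v=1 clk=1 p=0 z=0 q=1 x=0 u=0
t6.Δ2 r=0 n0=1 y=0 v=0 clk=1 p=0 z=0 q=1 x=0 u=0
t6.Δ3 r=0 n0=1 y=1 v=0 clk=1 p=0 z=0 q=1 x=0 u=0
t6.Δ4 r=0 n0=1 y=1 v=0 clk=1 p=0 z=0 q=1 x=1 u=0
t7.Δ0 r=0 n0=1 y=1 v=0 clk=1 p=0 z=0 q=1 x=1 u=0
t7.Δ1 r=0 n0=1 y=1 v=0 clk=0 p=0 z=0 q=1 x=1 u=0
t8.Δ0 r=0 n0=1 y=1 v=0 clk=0 p=0 z=0 q=1 x=1 u=0
t8.Δ1 r=0 n0=1 y=1 v=0 clk=1 p=0 z=0 q=1 x=1 u=0
t8.Δ2 r=0 n0=1 y=1 v=1 clk=1 p=0 z=0 q=1 x=1 u=0
t8.Δ3 r=0 n0=1 y=0 v=1 clk=1 p=0 z=1 q=1 x=1 u=0
t8.Δ4 r=0 n0=1 y=0 v=1 clk=1 p=1 z=1 q=1 x=0 u=0
t8.Δ5 r=0 n0=0 y=0 v=1 clk=1 p=1 z=0 q=1 x=0 u=0
t8.Δ6 r=0 n0=0 y=0 v=1 clk=1 p=0 z=0 q=1 x=0 u=1
t8.Δ7 r=0 n0=1 y=0 v=1 clk=1 p=0 z=0 q=1 x=0 u=1
t8.Δ8 r=0 n0=1 y=0 v=1 clk=1 p=0 z=0 q=1 x=0 u=0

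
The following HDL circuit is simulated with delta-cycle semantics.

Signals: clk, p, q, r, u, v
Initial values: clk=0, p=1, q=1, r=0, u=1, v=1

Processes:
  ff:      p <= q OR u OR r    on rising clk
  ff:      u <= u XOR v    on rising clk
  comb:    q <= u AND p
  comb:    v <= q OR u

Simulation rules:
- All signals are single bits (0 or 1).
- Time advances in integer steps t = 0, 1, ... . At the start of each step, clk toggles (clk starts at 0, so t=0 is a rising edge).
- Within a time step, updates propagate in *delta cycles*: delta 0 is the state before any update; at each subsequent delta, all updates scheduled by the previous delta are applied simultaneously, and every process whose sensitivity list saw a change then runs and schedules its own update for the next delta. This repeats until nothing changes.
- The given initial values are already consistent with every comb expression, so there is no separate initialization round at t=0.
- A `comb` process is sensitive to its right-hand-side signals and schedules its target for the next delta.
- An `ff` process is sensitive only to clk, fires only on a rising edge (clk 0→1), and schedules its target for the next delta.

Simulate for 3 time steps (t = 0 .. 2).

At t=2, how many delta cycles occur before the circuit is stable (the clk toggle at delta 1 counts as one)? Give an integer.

[bits: p,q,v,r,u,clk]
t=0: Δ0=111010 Δ1=111011 Δ2=111001 Δ3=101001 Δ4=100001 | 4Δ
t=1: Δ0=100001 Δ1=100000 | 1Δ
t=2: Δ0=100000 Δ1=100001 Δ2=000001 | 2Δ

2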